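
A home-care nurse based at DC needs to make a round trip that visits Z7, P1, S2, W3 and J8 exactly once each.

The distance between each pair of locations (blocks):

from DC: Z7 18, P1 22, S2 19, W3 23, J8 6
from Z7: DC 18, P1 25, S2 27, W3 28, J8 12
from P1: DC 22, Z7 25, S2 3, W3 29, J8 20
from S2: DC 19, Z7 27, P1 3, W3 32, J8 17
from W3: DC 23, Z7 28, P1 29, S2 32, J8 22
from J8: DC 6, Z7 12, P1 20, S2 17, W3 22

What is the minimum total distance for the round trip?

There are 60 distinct closed tours to check (reversals are equivalent).
DC - Z7 - P1 - S2 - W3 - J8 - DC: 18+25+3+32+22+6 = 106
DC - Z7 - P1 - S2 - J8 - W3 - DC: 18+25+3+17+22+23 = 108
DC - Z7 - P1 - W3 - S2 - J8 - DC: 18+25+29+32+17+6 = 127
DC - Z7 - P1 - W3 - J8 - S2 - DC: 18+25+29+22+17+19 = 130
DC - Z7 - P1 - J8 - S2 - W3 - DC: 18+25+20+17+32+23 = 135
DC - Z7 - P1 - J8 - W3 - S2 - DC: 18+25+20+22+32+19 = 136
DC - Z7 - S2 - P1 - W3 - J8 - DC: 18+27+3+29+22+6 = 105
DC - Z7 - S2 - P1 - J8 - W3 - DC: 18+27+3+20+22+23 = 113
DC - Z7 - S2 - W3 - P1 - J8 - DC: 18+27+32+29+20+6 = 132
DC - Z7 - S2 - W3 - J8 - P1 - DC: 18+27+32+22+20+22 = 141
DC - Z7 - S2 - J8 - P1 - W3 - DC: 18+27+17+20+29+23 = 134
DC - Z7 - S2 - J8 - W3 - P1 - DC: 18+27+17+22+29+22 = 135
DC - Z7 - W3 - P1 - S2 - J8 - DC: 18+28+29+3+17+6 = 101
DC - Z7 - W3 - P1 - J8 - S2 - DC: 18+28+29+20+17+19 = 131
… (46 more)
DC - S2 - P1 - W3 - Z7 - J8 - DC: 19+3+29+28+12+6 = 97  ← best
The minimum is 97.
One optimal route: DC → S2 → P1 → W3 → Z7 → J8 → DC (or its reverse).

97 blocks — the shortest possible round trip.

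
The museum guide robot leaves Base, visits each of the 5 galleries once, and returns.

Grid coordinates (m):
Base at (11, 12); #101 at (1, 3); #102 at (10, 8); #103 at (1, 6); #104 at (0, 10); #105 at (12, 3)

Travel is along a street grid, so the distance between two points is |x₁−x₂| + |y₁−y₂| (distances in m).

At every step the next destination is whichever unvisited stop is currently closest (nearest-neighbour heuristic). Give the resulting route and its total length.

Nearest-neighbour total = 44 m; route Base → #102 → #105 → #101 → #103 → #104 → Base.

At Base the remaining stops are #102 5, #105 10, #104 13, #103 16, #101 19; go to #102.
At #102 the remaining stops are #105 7, #103 11, #104 12, #101 14; go to #105.
At #105 the remaining stops are #101 11, #103 14, #104 19; go to #101.
At #101 the remaining stops are #103 3, #104 8; go to #103.
At #103 the remaining stops are #104 5; go to #104.
Return #104→Base: 13.
Total = 5 + 7 + 11 + 3 + 5 + 13 = 44.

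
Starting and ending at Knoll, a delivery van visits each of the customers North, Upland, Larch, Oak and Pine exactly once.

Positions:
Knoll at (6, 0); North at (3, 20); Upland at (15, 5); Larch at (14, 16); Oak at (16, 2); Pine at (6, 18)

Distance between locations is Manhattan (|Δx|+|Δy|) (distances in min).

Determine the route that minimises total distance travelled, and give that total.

Knoll→North→Upland→Larch→Oak→Pine→Knoll: 23+27+12+16+26+18 = 122
Knoll→North→Upland→Larch→Pine→Oak→Knoll: 23+27+12+10+26+12 = 110
Knoll→North→Upland→Oak→Larch→Pine→Knoll: 23+27+4+16+10+18 = 98
Knoll→North→Upland→Oak→Pine→Larch→Knoll: 23+27+4+26+10+24 = 114
Knoll→North→Upland→Pine→Larch→Oak→Knoll: 23+27+22+10+16+12 = 110
Knoll→North→Upland→Pine→Oak→Larch→Knoll: 23+27+22+26+16+24 = 138
Knoll→North→Larch→Upland→Oak→Pine→Knoll: 23+15+12+4+26+18 = 98
Knoll→North→Larch→Upland→Pine→Oak→Knoll: 23+15+12+22+26+12 = 110
Knoll→North→Larch→Oak→Upland→Pine→Knoll: 23+15+16+4+22+18 = 98
Knoll→North→Larch→Oak→Pine→Upland→Knoll: 23+15+16+26+22+14 = 116
Knoll→North→Larch→Pine→Upland→Oak→Knoll: 23+15+10+22+4+12 = 86
Knoll→North→Larch→Pine→Oak→Upland→Knoll: 23+15+10+26+4+14 = 92
Knoll→North→Oak→Upland→Larch→Pine→Knoll: 23+31+4+12+10+18 = 98
Knoll→North→Oak→Upland→Pine→Larch→Knoll: 23+31+4+22+10+24 = 114
… (46 more)
Knoll→North→Pine→Larch→Upland→Oak→Knoll: 23+5+10+12+4+12 = 66  ← best
The minimum is 66.
One optimal route: Knoll → North → Pine → Larch → Upland → Oak → Knoll (or its reverse).

66 min — the shortest possible round trip.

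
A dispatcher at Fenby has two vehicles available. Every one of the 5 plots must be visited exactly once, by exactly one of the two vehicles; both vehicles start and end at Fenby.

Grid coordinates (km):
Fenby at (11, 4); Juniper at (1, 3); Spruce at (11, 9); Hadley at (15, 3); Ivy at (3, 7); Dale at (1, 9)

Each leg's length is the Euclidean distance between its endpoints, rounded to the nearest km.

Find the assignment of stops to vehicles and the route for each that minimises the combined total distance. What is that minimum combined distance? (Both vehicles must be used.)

Try each way of splitting the stops between the two vehicles (each non-empty) and, for each split, find the best tour for each vehicle:
  {Juniper} + {Spruce, Hadley, Ivy, Dale}: 20 + 33 = 53
  {Spruce} + {Juniper, Hadley, Ivy, Dale}: 10 + 36 = 46
  {Juniper, Spruce} + {Hadley, Ivy, Dale}: 27 + 31 = 58
  {Hadley} + {Juniper, Spruce, Ivy, Dale}: 8 + 32 = 40
  {Juniper, Hadley} + {Spruce, Ivy, Dale}: 28 + 27 = 55
  {Spruce, Hadley} + {Juniper, Ivy, Dale}: 16 + 28 = 44
  … (15 splits in total)
Best: vehicle 1 Fenby → Hadley → Fenby = 8; vehicle 2 Fenby → Juniper → Ivy → Dale → Spruce → Fenby = 32; combined 40.

40 km — the smallest possible combined total.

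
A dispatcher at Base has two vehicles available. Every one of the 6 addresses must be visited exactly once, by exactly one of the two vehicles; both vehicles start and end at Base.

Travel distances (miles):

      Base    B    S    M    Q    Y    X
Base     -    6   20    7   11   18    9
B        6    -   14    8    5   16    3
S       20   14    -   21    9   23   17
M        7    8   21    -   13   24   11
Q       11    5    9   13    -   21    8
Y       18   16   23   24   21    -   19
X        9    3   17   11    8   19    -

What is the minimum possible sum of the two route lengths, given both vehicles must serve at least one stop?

Try each way of splitting the stops between the two vehicles (each non-empty) and, for each split, find the best tour for each vehicle:
  {B} + {S, M, Q, Y, X}: 12 + 76 = 88
  {S} + {B, M, Q, Y, X}: 40 + 65 = 105
  {B, S} + {M, Q, Y, X}: 40 + 65 = 105
  {M} + {B, S, Q, Y, X}: 14 + 67 = 81
  {B, M} + {S, Q, Y, X}: 21 + 67 = 88
  {S, M} + {B, Q, Y, X}: 48 + 56 = 104
  … (31 splits in total)
Best: vehicle 1 Base → M → Base = 14; vehicle 2 Base → B → X → Q → S → Y → Base = 67; combined 81.

Minimum combined distance: 81 miles.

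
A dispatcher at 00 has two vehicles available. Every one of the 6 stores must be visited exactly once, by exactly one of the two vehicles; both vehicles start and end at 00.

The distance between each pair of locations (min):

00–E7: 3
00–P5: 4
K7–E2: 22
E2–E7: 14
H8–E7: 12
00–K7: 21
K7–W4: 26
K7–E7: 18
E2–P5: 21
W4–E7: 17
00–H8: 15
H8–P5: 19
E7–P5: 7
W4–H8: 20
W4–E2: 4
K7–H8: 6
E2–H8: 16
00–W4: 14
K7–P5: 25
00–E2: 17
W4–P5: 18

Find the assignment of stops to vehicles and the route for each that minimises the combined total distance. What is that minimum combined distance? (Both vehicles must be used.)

Minimum combined distance: 69 min.

Try each way of splitting the stops between the two vehicles (each non-empty) and, for each split, find the best tour for each vehicle:
  {K7} + {W4, E2, H8, E7, P5}: 42 + 57 = 99
  {W4} + {K7, E2, H8, E7, P5}: 28 + 68 = 96
  {K7, W4} + {E2, H8, E7, P5}: 61 + 56 = 117
  {E2} + {K7, W4, H8, E7, P5}: 34 + 69 = 103
  {K7, E2} + {W4, H8, E7, P5}: 60 + 57 = 117
  {W4, E2} + {K7, H8, E7, P5}: 35 + 50 = 85
  … (31 splits in total)
  {K7, W4, E2, H8, E7} + {P5}: 61 + 8 = 69  ← best
Best: vehicle 1 00 → W4 → E2 → K7 → H8 → E7 → 00 = 61; vehicle 2 00 → P5 → 00 = 8; combined 69.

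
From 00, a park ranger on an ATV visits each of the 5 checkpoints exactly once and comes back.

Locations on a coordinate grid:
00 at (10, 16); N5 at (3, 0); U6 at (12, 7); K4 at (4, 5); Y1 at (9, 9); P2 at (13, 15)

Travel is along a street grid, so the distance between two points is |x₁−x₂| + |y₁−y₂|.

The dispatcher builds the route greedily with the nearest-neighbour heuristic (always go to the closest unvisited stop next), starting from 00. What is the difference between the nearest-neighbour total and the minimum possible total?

Excess over optimum: 4.

From 00: P2=4, Y1=8, U6=11, K4=17, N5=23 → choose P2 (4).
From P2: U6=9, Y1=10, K4=19, N5=25 → choose U6 (9).
From U6: Y1=5, K4=10, N5=16 → choose Y1 (5).
From Y1: K4=9, N5=15 → choose K4 (9).
From K4: N5=6 → choose N5 (6).
NN route 00 → P2 → U6 → Y1 → K4 → N5 → 00 costs 56.
Optimal: 00 → Y1 → N5 → K4 → U6 → P2 → 00 costs 52 (by enumerating all 60 distinct tours).
Excess = 56 − 52 = 4.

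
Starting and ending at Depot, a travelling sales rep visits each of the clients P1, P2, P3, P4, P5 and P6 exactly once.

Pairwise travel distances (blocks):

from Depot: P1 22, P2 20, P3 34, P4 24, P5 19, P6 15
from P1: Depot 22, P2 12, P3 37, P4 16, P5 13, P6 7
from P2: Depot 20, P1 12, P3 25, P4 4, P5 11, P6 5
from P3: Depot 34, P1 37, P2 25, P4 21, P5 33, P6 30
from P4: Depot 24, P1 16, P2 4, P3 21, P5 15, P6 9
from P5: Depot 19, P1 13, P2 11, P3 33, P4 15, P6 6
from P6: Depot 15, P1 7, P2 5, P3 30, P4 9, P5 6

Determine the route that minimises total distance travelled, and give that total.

Depot-P1-P2-P3-P4-P5-P6-Depot: 22+12+25+21+15+6+15 = 116
Depot-P1-P2-P3-P4-P6-P5-Depot: 22+12+25+21+9+6+19 = 114
Depot-P1-P2-P3-P5-P4-P6-Depot: 22+12+25+33+15+9+15 = 131
Depot-P1-P2-P3-P5-P6-P4-Depot: 22+12+25+33+6+9+24 = 131
Depot-P1-P2-P3-P6-P4-P5-Depot: 22+12+25+30+9+15+19 = 132
Depot-P1-P2-P3-P6-P5-P4-Depot: 22+12+25+30+6+15+24 = 134
Depot-P1-P2-P4-P3-P5-P6-Depot: 22+12+4+21+33+6+15 = 113
Depot-P1-P2-P4-P3-P6-P5-Depot: 22+12+4+21+30+6+19 = 114
… (352 more)
Depot-P3-P4-P2-P1-P6-P5-Depot: 34+21+4+12+7+6+19 = 103  ← best
The minimum is 103.
One optimal route: Depot → P3 → P4 → P2 → P1 → P6 → P5 → Depot (or its reverse).

103 blocks — the shortest possible round trip.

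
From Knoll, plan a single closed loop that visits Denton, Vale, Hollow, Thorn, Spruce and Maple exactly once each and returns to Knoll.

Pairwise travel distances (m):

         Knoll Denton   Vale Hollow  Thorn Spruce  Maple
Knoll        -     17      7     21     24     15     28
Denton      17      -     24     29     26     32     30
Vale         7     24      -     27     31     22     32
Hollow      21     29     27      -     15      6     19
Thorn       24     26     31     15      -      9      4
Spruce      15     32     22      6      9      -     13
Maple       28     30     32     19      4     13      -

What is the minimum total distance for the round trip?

Shortest round trip = 100 m.

Knoll → Denton → Vale → Hollow → Thorn → Spruce → Maple → Knoll: 17+24+27+15+9+13+28 = 133
Knoll → Denton → Vale → Hollow → Thorn → Maple → Spruce → Knoll: 17+24+27+15+4+13+15 = 115
Knoll → Denton → Vale → Hollow → Spruce → Thorn → Maple → Knoll: 17+24+27+6+9+4+28 = 115
Knoll → Denton → Vale → Hollow → Spruce → Maple → Thorn → Knoll: 17+24+27+6+13+4+24 = 115
Knoll → Denton → Vale → Hollow → Maple → Thorn → Spruce → Knoll: 17+24+27+19+4+9+15 = 115
Knoll → Denton → Vale → Hollow → Maple → Spruce → Thorn → Knoll: 17+24+27+19+13+9+24 = 133
Knoll → Denton → Vale → Thorn → Hollow → Spruce → Maple → Knoll: 17+24+31+15+6+13+28 = 134
Knoll → Denton → Vale → Thorn → Hollow → Maple → Spruce → Knoll: 17+24+31+15+19+13+15 = 134
… (352 more)
Knoll → Denton → Thorn → Maple → Spruce → Hollow → Vale → Knoll: 17+26+4+13+6+27+7 = 100  ← best
The minimum is 100.
One optimal route: Knoll → Denton → Thorn → Maple → Spruce → Hollow → Vale → Knoll (or its reverse).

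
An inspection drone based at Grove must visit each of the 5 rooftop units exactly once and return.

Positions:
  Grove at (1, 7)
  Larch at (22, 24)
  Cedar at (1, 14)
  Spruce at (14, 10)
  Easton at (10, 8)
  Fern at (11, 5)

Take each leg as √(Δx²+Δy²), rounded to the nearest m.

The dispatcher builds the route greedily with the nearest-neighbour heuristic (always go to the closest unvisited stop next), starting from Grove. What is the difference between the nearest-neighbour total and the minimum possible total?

7 m longer than the optimal tour.

Grove: Cedar=7, Easton=9, Fern=10, Spruce=13, Larch=27 ⇒ Cedar
Cedar: Easton=11, Fern=13, Spruce=14, Larch=23 ⇒ Easton
Easton: Fern=3, Spruce=4, Larch=20 ⇒ Fern
Fern: Spruce=6, Larch=22 ⇒ Spruce
Spruce: Larch=16 ⇒ Larch
NN route Grove → Cedar → Easton → Fern → Spruce → Larch → Grove costs 70.
Optimal: Grove → Cedar → Larch → Spruce → Easton → Fern → Grove costs 63 (by enumerating all 60 distinct tours).
Excess = 70 − 63 = 7.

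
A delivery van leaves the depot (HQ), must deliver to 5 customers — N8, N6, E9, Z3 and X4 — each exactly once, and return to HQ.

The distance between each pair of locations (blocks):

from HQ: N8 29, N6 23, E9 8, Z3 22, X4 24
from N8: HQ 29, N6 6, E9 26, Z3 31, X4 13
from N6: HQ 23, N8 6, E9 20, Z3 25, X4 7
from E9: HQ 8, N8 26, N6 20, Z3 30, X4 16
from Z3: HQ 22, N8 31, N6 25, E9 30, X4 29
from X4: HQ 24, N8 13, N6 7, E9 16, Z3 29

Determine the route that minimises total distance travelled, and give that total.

HQ-N8-N6-E9-Z3-X4-HQ: 29+6+20+30+29+24 = 138
HQ-N8-N6-E9-X4-Z3-HQ: 29+6+20+16+29+22 = 122
HQ-N8-N6-Z3-E9-X4-HQ: 29+6+25+30+16+24 = 130
HQ-N8-N6-Z3-X4-E9-HQ: 29+6+25+29+16+8 = 113
HQ-N8-N6-X4-E9-Z3-HQ: 29+6+7+16+30+22 = 110
HQ-N8-N6-X4-Z3-E9-HQ: 29+6+7+29+30+8 = 109
HQ-N8-E9-N6-Z3-X4-HQ: 29+26+20+25+29+24 = 153
HQ-N8-E9-N6-X4-Z3-HQ: 29+26+20+7+29+22 = 133
HQ-N8-E9-Z3-N6-X4-HQ: 29+26+30+25+7+24 = 141
HQ-N8-E9-Z3-X4-N6-HQ: 29+26+30+29+7+23 = 144
HQ-N8-E9-X4-N6-Z3-HQ: 29+26+16+7+25+22 = 125
HQ-N8-E9-X4-Z3-N6-HQ: 29+26+16+29+25+23 = 148
HQ-N8-Z3-N6-E9-X4-HQ: 29+31+25+20+16+24 = 145
HQ-N8-Z3-N6-X4-E9-HQ: 29+31+25+7+16+8 = 116
… (46 more)
HQ-E9-X4-N8-N6-Z3-HQ: 8+16+13+6+25+22 = 90  ← best
The minimum is 90.
One optimal route: HQ → E9 → X4 → N8 → N6 → Z3 → HQ (or its reverse).

Shortest round trip = 90 blocks.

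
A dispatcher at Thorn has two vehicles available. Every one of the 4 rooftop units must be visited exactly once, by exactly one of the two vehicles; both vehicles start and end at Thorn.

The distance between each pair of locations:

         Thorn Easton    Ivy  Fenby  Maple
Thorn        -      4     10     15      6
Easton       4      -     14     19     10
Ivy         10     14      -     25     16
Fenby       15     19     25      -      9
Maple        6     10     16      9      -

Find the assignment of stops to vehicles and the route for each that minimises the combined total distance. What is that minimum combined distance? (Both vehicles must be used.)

Try each way of splitting the stops between the two vehicles (each non-empty) and, for each split, find the best tour for each vehicle:
  {Easton} + {Ivy, Fenby, Maple}: 8 + 50 = 58
  {Ivy} + {Easton, Fenby, Maple}: 20 + 38 = 58
  {Easton, Ivy} + {Fenby, Maple}: 28 + 30 = 58
  {Fenby} + {Easton, Ivy, Maple}: 30 + 40 = 70
  {Easton, Fenby} + {Ivy, Maple}: 38 + 32 = 70
  {Ivy, Fenby} + {Easton, Maple}: 50 + 20 = 70
  … (7 splits in total)
Best: vehicle 1 Thorn → Easton → Thorn = 8; vehicle 2 Thorn → Ivy → Fenby → Maple → Thorn = 50; combined 58.

Minimum combined distance: 58.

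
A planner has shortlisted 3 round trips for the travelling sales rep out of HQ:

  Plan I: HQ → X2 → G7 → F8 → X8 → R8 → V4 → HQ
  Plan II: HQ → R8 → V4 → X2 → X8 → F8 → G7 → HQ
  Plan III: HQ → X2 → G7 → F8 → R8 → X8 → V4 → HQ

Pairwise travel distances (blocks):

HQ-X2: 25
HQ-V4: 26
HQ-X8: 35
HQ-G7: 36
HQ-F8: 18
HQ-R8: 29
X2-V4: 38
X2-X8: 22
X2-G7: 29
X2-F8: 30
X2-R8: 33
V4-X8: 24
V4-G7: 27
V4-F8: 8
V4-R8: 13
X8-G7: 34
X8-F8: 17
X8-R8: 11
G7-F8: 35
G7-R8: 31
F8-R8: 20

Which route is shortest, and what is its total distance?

Plan I: 25 + 29 + 35 + 17 + 11 + 13 + 26 = 156
Plan II: 29 + 13 + 38 + 22 + 17 + 35 + 36 = 190
Plan III: 25 + 29 + 35 + 20 + 11 + 24 + 26 = 170

156 blocks — Plan I is the shortest.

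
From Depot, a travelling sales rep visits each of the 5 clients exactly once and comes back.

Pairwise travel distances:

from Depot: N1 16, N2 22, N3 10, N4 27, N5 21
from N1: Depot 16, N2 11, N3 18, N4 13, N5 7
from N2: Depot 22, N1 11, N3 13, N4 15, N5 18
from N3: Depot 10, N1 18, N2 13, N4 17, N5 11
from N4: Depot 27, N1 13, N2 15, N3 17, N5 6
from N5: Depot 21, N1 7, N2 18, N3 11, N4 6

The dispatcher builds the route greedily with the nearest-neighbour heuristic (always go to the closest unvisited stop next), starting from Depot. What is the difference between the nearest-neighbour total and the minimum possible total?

Excess over optimum: 6.

Depot: N3=10, N1=16, N5=21, N2=22, N4=27 ⇒ N3
N3: N5=11, N2=13, N4=17, N1=18 ⇒ N5
N5: N4=6, N1=7, N2=18 ⇒ N4
N4: N1=13, N2=15 ⇒ N1
N1: N2=11 ⇒ N2
NN route Depot → N3 → N5 → N4 → N1 → N2 → Depot costs 73.
Optimal: Depot → N1 → N5 → N4 → N2 → N3 → Depot costs 67 (by enumerating all 60 distinct tours).
Excess = 73 − 67 = 6.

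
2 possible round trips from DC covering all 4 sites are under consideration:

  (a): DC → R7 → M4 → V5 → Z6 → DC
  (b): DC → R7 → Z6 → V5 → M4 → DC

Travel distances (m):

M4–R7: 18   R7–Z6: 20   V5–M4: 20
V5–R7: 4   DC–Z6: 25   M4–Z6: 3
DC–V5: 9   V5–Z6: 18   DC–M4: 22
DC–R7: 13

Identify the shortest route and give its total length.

93 m — (b) is the shortest.

(a): 13 + 18 + 20 + 18 + 25 = 94
(b): 13 + 20 + 18 + 20 + 22 = 93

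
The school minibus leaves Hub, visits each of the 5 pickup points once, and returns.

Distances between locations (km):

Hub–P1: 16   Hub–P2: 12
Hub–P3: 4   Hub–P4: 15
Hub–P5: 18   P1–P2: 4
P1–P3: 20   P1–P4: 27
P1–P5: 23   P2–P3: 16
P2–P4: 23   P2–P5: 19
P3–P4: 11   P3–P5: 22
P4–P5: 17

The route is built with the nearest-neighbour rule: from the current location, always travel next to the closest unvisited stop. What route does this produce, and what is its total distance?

Nearest-neighbour total = 71 km; route Hub → P3 → P4 → P5 → P2 → P1 → Hub.

At Hub the remaining stops are P3 4, P2 12, P4 15, P1 16, P5 18; go to P3.
At P3 the remaining stops are P4 11, P2 16, P1 20, P5 22; go to P4.
At P4 the remaining stops are P5 17, P2 23, P1 27; go to P5.
At P5 the remaining stops are P2 19, P1 23; go to P2.
At P2 the remaining stops are P1 4; go to P1.
Return P1→Hub: 16.
Total = 4 + 11 + 17 + 19 + 4 + 16 = 71.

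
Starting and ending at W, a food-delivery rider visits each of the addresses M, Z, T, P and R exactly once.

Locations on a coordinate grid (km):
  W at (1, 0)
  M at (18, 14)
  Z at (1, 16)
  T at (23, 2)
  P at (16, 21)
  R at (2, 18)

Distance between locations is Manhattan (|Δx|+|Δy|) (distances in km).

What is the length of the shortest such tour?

W-M-Z-T-P-R-W: 31+19+36+26+17+19 = 148
W-M-Z-T-R-P-W: 31+19+36+37+17+36 = 176
W-M-Z-P-T-R-W: 31+19+20+26+37+19 = 152
W-M-Z-P-R-T-W: 31+19+20+17+37+24 = 148
W-M-Z-R-T-P-W: 31+19+3+37+26+36 = 152
W-M-Z-R-P-T-W: 31+19+3+17+26+24 = 120
W-M-T-Z-P-R-W: 31+17+36+20+17+19 = 140
W-M-T-Z-R-P-W: 31+17+36+3+17+36 = 140
W-M-T-P-Z-R-W: 31+17+26+20+3+19 = 116
W-M-T-P-R-Z-W: 31+17+26+17+3+16 = 110
W-M-T-R-Z-P-W: 31+17+37+3+20+36 = 144
W-M-T-R-P-Z-W: 31+17+37+17+20+16 = 138
W-M-P-Z-T-R-W: 31+9+20+36+37+19 = 152
W-M-P-Z-R-T-W: 31+9+20+3+37+24 = 124
… (46 more)
W-Z-R-P-M-T-W: 16+3+17+9+17+24 = 86  ← best
The minimum is 86.
One optimal route: W → Z → R → P → M → T → W (or its reverse).

Shortest round trip = 86 km.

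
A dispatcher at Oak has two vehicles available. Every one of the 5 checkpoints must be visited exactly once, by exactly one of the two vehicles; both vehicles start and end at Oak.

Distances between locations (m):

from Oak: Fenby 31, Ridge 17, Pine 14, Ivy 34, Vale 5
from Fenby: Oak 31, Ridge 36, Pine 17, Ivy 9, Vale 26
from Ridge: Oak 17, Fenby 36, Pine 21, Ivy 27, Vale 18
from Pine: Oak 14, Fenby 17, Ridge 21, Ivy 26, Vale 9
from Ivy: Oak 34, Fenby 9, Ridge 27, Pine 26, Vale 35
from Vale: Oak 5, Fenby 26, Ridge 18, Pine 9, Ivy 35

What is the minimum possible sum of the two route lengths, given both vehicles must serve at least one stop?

Minimum combined distance: 94 m.

Check every non-empty split of the stops between the two vehicles; for each half take its own optimal tour:
  {Fenby} + {Ridge, Pine, Ivy, Vale}: 62 + 84 = 146
  {Ridge} + {Fenby, Pine, Ivy, Vale}: 34 + 74 = 108
  {Fenby, Ridge} + {Pine, Ivy, Vale}: 84 + 74 = 158
  {Pine} + {Fenby, Ridge, Ivy, Vale}: 28 + 84 = 112
  {Fenby, Pine} + {Ridge, Ivy, Vale}: 62 + 84 = 146
  {Ridge, Pine} + {Fenby, Ivy, Vale}: 52 + 74 = 126
  … (15 splits in total)
  {Fenby, Ridge, Pine, Ivy} + {Vale}: 84 + 10 = 94  ← best
Best: vehicle 1 Oak → Ridge → Ivy → Fenby → Pine → Oak = 84; vehicle 2 Oak → Vale → Oak = 10; combined 94.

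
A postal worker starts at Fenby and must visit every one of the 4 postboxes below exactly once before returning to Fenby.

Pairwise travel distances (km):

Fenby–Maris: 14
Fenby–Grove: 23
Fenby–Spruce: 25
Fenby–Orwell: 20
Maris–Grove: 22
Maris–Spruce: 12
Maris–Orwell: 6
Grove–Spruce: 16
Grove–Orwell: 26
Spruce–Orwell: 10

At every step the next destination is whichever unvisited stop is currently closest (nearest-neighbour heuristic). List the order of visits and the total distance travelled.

From Fenby: distances to unvisited — Maris=14, Orwell=20, Grove=23, Spruce=25. Nearest is Maris (14).
From Maris: distances to unvisited — Orwell=6, Spruce=12, Grove=22. Nearest is Orwell (6).
From Orwell: distances to unvisited — Spruce=10, Grove=26. Nearest is Spruce (10).
From Spruce: distances to unvisited — Grove=16. Nearest is Grove (16).
Return Grove→Fenby: 23.
Total = 14 + 6 + 10 + 16 + 23 = 69.

Total distance 69 km via the nearest-neighbour route Fenby → Maris → Orwell → Spruce → Grove → Fenby.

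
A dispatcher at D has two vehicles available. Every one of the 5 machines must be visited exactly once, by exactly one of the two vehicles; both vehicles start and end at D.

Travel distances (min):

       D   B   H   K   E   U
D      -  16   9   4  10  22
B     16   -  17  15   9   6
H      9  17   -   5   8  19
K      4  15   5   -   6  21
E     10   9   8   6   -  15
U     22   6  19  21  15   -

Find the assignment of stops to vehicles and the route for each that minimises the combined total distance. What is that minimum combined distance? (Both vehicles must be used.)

There are 2^4 − 1 = 15 ways to divide the 5 stops into two non-empty groups. For each, the best each vehicle can do is its own shortest tour through its group:
  {B} + {H, K, E, U}: 32 + 53 = 85
  {H} + {B, K, E, U}: 18 + 47 = 65
  {B, H} + {K, E, U}: 42 + 47 = 89
  {K} + {B, H, E, U}: 8 + 53 = 61
  {B, K} + {H, E, U}: 35 + 53 = 88
  {H, K} + {B, E, U}: 18 + 47 = 65
  … (15 splits in total)
Best: vehicle 1 D → K → D = 8; vehicle 2 D → H → U → B → E → D = 53; combined 61.

61 min — the smallest possible combined total.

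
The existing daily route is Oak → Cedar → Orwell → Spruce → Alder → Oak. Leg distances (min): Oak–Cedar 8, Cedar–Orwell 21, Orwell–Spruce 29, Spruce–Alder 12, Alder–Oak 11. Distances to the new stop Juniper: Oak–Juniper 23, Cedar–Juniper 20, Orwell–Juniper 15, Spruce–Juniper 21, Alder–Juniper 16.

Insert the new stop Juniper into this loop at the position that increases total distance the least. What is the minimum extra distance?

+7 min — insert Juniper between Orwell and Spruce.

Insertion cost between consecutive stops i–j is d(i,Juniper) + d(Juniper,j) − d(i,j):
  between Oak and Cedar: 23 + 20 − 8 = 35
  between Cedar and Orwell: 20 + 15 − 21 = 14
  between Orwell and Spruce: 15 + 21 − 29 = 7
  between Spruce and Alder: 21 + 16 − 12 = 25
  between Alder and Oak: 16 + 23 − 11 = 28
Cheapest insertion is between Orwell and Spruce, adding 7.
New total = 81 + 7 = 88.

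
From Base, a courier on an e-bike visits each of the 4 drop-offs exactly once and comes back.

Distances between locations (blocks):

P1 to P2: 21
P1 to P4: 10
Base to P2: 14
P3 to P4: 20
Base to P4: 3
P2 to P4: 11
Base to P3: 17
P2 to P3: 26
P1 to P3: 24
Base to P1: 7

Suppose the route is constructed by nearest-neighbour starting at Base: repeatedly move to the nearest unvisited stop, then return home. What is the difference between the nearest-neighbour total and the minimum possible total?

6 blocks longer than the optimal tour.

From Base: P4=3, P1=7, P2=14, P3=17 → choose P4 (3).
From P4: P1=10, P2=11, P3=20 → choose P1 (10).
From P1: P2=21, P3=24 → choose P2 (21).
From P2: P3=26 → choose P3 (26).
NN route Base → P4 → P1 → P2 → P3 → Base costs 77.
Optimal: Base → P1 → P3 → P2 → P4 → Base costs 71 (by enumerating all 12 distinct tours).
Excess = 77 − 71 = 6.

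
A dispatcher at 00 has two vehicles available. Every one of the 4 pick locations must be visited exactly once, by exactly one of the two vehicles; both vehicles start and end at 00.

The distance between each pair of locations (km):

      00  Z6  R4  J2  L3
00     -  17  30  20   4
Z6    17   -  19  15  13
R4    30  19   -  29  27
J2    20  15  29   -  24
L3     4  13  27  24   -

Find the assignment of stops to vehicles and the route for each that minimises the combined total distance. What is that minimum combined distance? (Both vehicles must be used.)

There are 2^3 − 1 = 7 ways to divide the 4 stops into two non-empty groups. For each, the best each vehicle can do is its own shortest tour through its group:
  {Z6} + {R4, J2, L3}: 34 + 80 = 114
  {R4} + {Z6, J2, L3}: 60 + 52 = 112
  {Z6, R4} + {J2, L3}: 66 + 48 = 114
  {J2} + {Z6, R4, L3}: 40 + 66 = 106
  {Z6, J2} + {R4, L3}: 52 + 61 = 113
  {R4, J2} + {Z6, L3}: 79 + 34 = 113
  … (7 splits in total)
  {Z6, R4, J2} + {L3}: 84 + 8 = 92  ← best
Best: vehicle 1 00 → R4 → Z6 → J2 → 00 = 84; vehicle 2 00 → L3 → 00 = 8; combined 92.

Minimum combined distance: 92 km.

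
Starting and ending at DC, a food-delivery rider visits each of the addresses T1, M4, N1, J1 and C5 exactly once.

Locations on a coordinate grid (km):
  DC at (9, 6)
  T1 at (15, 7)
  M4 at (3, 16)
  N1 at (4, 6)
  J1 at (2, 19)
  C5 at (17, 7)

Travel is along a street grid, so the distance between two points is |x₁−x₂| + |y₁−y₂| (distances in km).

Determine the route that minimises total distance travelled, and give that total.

With 5 stops there are 5!/2 = 60 distinct round trips (a route and its reverse cost the same).
DC - T1 - M4 - N1 - J1 - C5 - DC: 7+21+11+15+27+9 = 90
DC - T1 - M4 - N1 - C5 - J1 - DC: 7+21+11+14+27+20 = 100
DC - T1 - M4 - J1 - N1 - C5 - DC: 7+21+4+15+14+9 = 70
DC - T1 - M4 - J1 - C5 - N1 - DC: 7+21+4+27+14+5 = 78
DC - T1 - M4 - C5 - N1 - J1 - DC: 7+21+23+14+15+20 = 100
DC - T1 - M4 - C5 - J1 - N1 - DC: 7+21+23+27+15+5 = 98
DC - T1 - N1 - M4 - J1 - C5 - DC: 7+12+11+4+27+9 = 70
DC - T1 - N1 - M4 - C5 - J1 - DC: 7+12+11+23+27+20 = 100
DC - T1 - N1 - J1 - M4 - C5 - DC: 7+12+15+4+23+9 = 70
DC - T1 - N1 - J1 - C5 - M4 - DC: 7+12+15+27+23+16 = 100
DC - T1 - N1 - C5 - M4 - J1 - DC: 7+12+14+23+4+20 = 80
DC - T1 - N1 - C5 - J1 - M4 - DC: 7+12+14+27+4+16 = 80
DC - T1 - J1 - M4 - N1 - C5 - DC: 7+25+4+11+14+9 = 70
DC - T1 - J1 - M4 - C5 - N1 - DC: 7+25+4+23+14+5 = 78
… (46 more)
DC - T1 - C5 - M4 - J1 - N1 - DC: 7+2+23+4+15+5 = 56  ← best
The minimum is 56.
One optimal route: DC → T1 → C5 → M4 → J1 → N1 → DC (or its reverse).

Minimum total distance: 56 km.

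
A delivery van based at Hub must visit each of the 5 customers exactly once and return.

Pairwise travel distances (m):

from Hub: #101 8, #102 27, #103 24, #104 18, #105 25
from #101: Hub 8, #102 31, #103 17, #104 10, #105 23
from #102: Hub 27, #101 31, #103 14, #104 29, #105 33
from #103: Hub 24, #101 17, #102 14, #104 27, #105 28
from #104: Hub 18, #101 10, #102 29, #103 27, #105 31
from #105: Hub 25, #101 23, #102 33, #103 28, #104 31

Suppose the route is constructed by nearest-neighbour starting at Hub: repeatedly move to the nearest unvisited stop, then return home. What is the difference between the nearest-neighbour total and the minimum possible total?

3 m longer than the optimal tour.

Hub: #101=8, #104=18, #103=24, #105=25, #102=27 ⇒ #101
#101: #104=10, #103=17, #105=23, #102=31 ⇒ #104
#104: #103=27, #102=29, #105=31 ⇒ #103
#103: #102=14, #105=28 ⇒ #102
#102: #105=33 ⇒ #105
NN route Hub → #101 → #104 → #103 → #102 → #105 → Hub costs 117.
Optimal: Hub → #101 → #104 → #102 → #103 → #105 → Hub costs 114 (by enumerating all 60 distinct tours).
Excess = 117 − 114 = 3.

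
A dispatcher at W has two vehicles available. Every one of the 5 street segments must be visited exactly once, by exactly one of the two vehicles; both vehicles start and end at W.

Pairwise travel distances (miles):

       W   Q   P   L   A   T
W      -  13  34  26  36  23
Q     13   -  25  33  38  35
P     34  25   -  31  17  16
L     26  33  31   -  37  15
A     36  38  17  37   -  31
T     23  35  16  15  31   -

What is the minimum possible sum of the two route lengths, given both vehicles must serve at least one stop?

There are 2^4 − 1 = 15 ways to divide the 5 stops into two non-empty groups. For each, the best each vehicle can do is its own shortest tour through its group:
  {Q} + {P, L, A, T}: 26 + 110 = 136
  {P} + {Q, L, A, T}: 68 + 123 = 191
  {Q, P} + {L, A, T}: 72 + 108 = 180
  {L} + {Q, P, A, T}: 52 + 107 = 159
  {Q, L} + {P, A, T}: 72 + 92 = 164
  {P, L} + {Q, A, T}: 91 + 105 = 196
  … (15 splits in total)
Best: vehicle 1 W → Q → W = 26; vehicle 2 W → L → T → P → A → W = 110; combined 136.

Minimum combined distance: 136 miles.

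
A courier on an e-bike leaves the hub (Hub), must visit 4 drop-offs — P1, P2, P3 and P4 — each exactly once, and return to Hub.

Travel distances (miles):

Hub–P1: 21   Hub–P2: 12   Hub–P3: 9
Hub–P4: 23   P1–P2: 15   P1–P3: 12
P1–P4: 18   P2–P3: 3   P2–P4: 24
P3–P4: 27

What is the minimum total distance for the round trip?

There are 12 distinct closed tours to check (reversals are equivalent).
Hub→P1→P2→P3→P4→Hub: 21+15+3+27+23 = 89
Hub→P1→P2→P4→P3→Hub: 21+15+24+27+9 = 96
Hub→P1→P3→P2→P4→Hub: 21+12+3+24+23 = 83
Hub→P1→P3→P4→P2→Hub: 21+12+27+24+12 = 96
Hub→P1→P4→P2→P3→Hub: 21+18+24+3+9 = 75
Hub→P1→P4→P3→P2→Hub: 21+18+27+3+12 = 81
Hub→P2→P1→P3→P4→Hub: 12+15+12+27+23 = 89
Hub→P2→P1→P4→P3→Hub: 12+15+18+27+9 = 81
Hub→P2→P3→P1→P4→Hub: 12+3+12+18+23 = 68
Hub→P2→P4→P1→P3→Hub: 12+24+18+12+9 = 75
Hub→P3→P1→P2→P4→Hub: 9+12+15+24+23 = 83
Hub→P3→P2→P1→P4→Hub: 9+3+15+18+23 = 68
The minimum is 68.
One optimal route: Hub → P2 → P3 → P1 → P4 → Hub (or its reverse).

Shortest round trip = 68 miles.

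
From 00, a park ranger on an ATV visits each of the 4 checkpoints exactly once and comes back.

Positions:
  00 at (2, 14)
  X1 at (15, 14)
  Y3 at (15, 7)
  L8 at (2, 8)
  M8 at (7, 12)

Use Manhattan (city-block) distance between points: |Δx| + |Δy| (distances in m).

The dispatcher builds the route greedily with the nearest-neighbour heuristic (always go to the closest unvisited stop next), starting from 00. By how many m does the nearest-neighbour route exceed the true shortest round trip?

Excess over optimum: 8 m.

00: L8=6, M8=7, X1=13, Y3=20 ⇒ L8
L8: M8=9, Y3=14, X1=19 ⇒ M8
M8: X1=10, Y3=13 ⇒ X1
X1: Y3=7 ⇒ Y3
NN route 00 → L8 → M8 → X1 → Y3 → 00 costs 52.
Optimal: 00 → L8 → Y3 → X1 → M8 → 00 costs 44 (by enumerating all 12 distinct tours).
Excess = 52 − 44 = 8.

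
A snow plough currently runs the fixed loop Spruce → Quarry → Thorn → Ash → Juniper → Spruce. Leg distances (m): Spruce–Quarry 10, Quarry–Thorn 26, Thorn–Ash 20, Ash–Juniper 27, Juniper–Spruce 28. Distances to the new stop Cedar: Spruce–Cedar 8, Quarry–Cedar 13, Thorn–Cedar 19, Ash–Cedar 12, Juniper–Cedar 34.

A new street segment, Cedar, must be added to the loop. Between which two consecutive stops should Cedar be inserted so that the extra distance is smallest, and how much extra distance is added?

Insertion cost between consecutive stops i–j is d(i,Cedar) + d(Cedar,j) − d(i,j):
  between Spruce and Quarry: 8 + 13 − 10 = 11
  between Quarry and Thorn: 13 + 19 − 26 = 6
  between Thorn and Ash: 19 + 12 − 20 = 11
  between Ash and Juniper: 12 + 34 − 27 = 19
  between Juniper and Spruce: 34 + 8 − 28 = 14
Cheapest insertion is between Quarry and Thorn, adding 6.
New total = 111 + 6 = 117.

Adding 6 m by placing Cedar on the Quarry–Thorn leg.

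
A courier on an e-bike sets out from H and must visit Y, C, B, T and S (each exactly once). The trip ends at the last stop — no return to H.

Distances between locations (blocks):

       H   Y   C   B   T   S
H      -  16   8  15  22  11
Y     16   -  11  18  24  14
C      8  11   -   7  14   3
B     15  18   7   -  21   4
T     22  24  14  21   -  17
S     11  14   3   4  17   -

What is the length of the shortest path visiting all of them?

Shortest open route: 55 blocks.

There are 5! = 120 possible orderings.
H→Y→C→B→T→S: 16+11+7+21+17 = 72
H→Y→C→B→S→T: 16+11+7+4+17 = 55
H→Y→C→T→B→S: 16+11+14+21+4 = 66
H→Y→C→T→S→B: 16+11+14+17+4 = 62
H→Y→C→S→B→T: 16+11+3+4+21 = 55
H→Y→C→S→T→B: 16+11+3+17+21 = 68
H→Y→B→C→T→S: 16+18+7+14+17 = 72
H→Y→B→C→S→T: 16+18+7+3+17 = 61
H→Y→B→T→C→S: 16+18+21+14+3 = 72
H→Y→B→T→S→C: 16+18+21+17+3 = 75
H→Y→B→S→C→T: 16+18+4+3+14 = 55
H→Y→B→S→T→C: 16+18+4+17+14 = 69
H→Y→T→C→B→S: 16+24+14+7+4 = 65
H→Y→T→C→S→B: 16+24+14+3+4 = 61
… (106 more)
The minimum is 55.
One shortest path: H → Y → C → B → S → T.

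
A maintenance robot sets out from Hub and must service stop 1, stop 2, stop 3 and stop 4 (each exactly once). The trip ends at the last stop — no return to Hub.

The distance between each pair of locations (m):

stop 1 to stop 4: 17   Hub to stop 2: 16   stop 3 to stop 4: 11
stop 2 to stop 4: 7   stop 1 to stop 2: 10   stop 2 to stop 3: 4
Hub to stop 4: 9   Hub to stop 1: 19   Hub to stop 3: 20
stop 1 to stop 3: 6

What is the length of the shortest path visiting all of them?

There are 4! = 24 possible orderings.
Hub→stop 1→stop 2→stop 3→stop 4: 19+10+4+11 = 44
Hub→stop 1→stop 2→stop 4→stop 3: 19+10+7+11 = 47
Hub→stop 1→stop 3→stop 2→stop 4: 19+6+4+7 = 36
Hub→stop 1→stop 3→stop 4→stop 2: 19+6+11+7 = 43
Hub→stop 1→stop 4→stop 2→stop 3: 19+17+7+4 = 47
Hub→stop 1→stop 4→stop 3→stop 2: 19+17+11+4 = 51
Hub→stop 2→stop 1→stop 3→stop 4: 16+10+6+11 = 43
Hub→stop 2→stop 1→stop 4→stop 3: 16+10+17+11 = 54
Hub→stop 2→stop 3→stop 1→stop 4: 16+4+6+17 = 43
Hub→stop 2→stop 3→stop 4→stop 1: 16+4+11+17 = 48
Hub→stop 2→stop 4→stop 1→stop 3: 16+7+17+6 = 46
Hub→stop 2→stop 4→stop 3→stop 1: 16+7+11+6 = 40
Hub→stop 3→stop 1→stop 2→stop 4: 20+6+10+7 = 43
Hub→stop 3→stop 1→stop 4→stop 2: 20+6+17+7 = 50
… (10 more)
Hub→stop 4→stop 2→stop 3→stop 1: 9+7+4+6 = 26  ← best
The minimum is 26.
One shortest path: Hub → stop 4 → stop 2 → stop 3 → stop 1.

26 m — the minimum one-way total.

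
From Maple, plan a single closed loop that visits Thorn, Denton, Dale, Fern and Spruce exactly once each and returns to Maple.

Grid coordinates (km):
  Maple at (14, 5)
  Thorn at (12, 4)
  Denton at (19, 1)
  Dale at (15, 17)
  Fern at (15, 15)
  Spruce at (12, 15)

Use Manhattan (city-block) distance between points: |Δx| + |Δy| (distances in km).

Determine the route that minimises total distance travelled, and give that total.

Maple→Thorn→Denton→Dale→Fern→Spruce→Maple: 3+10+20+2+3+12 = 50
Maple→Thorn→Denton→Dale→Spruce→Fern→Maple: 3+10+20+5+3+11 = 52
Maple→Thorn→Denton→Fern→Dale→Spruce→Maple: 3+10+18+2+5+12 = 50
Maple→Thorn→Denton→Fern→Spruce→Dale→Maple: 3+10+18+3+5+13 = 52
Maple→Thorn→Denton→Spruce→Dale→Fern→Maple: 3+10+21+5+2+11 = 52
Maple→Thorn→Denton→Spruce→Fern→Dale→Maple: 3+10+21+3+2+13 = 52
Maple→Thorn→Dale→Denton→Fern→Spruce→Maple: 3+16+20+18+3+12 = 72
Maple→Thorn→Dale→Denton→Spruce→Fern→Maple: 3+16+20+21+3+11 = 74
Maple→Thorn→Dale→Fern→Denton→Spruce→Maple: 3+16+2+18+21+12 = 72
Maple→Thorn→Dale→Fern→Spruce→Denton→Maple: 3+16+2+3+21+9 = 54
Maple→Thorn→Dale→Spruce→Denton→Fern→Maple: 3+16+5+21+18+11 = 74
Maple→Thorn→Dale→Spruce→Fern→Denton→Maple: 3+16+5+3+18+9 = 54
Maple→Thorn→Fern→Denton→Dale→Spruce→Maple: 3+14+18+20+5+12 = 72
Maple→Thorn→Fern→Denton→Spruce→Dale→Maple: 3+14+18+21+5+13 = 74
… (46 more)
Maple→Thorn→Spruce→Dale→Fern→Denton→Maple: 3+11+5+2+18+9 = 48  ← best
The minimum is 48.
One optimal route: Maple → Thorn → Spruce → Dale → Fern → Denton → Maple (or its reverse).

48 km — the shortest possible round trip.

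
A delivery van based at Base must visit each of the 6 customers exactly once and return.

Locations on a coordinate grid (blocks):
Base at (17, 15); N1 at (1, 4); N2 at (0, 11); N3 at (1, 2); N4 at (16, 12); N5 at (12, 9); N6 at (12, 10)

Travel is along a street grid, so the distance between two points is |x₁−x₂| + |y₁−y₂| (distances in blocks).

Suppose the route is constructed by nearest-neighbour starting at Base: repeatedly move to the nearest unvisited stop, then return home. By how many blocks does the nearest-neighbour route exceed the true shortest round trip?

Excess over optimum: 4 blocks.

From Base: N4=4, N6=10, N5=11, N2=21, N1=27, N3=29 → choose N4 (4).
From N4: N6=6, N5=7, N2=17, N1=23, N3=25 → choose N6 (6).
From N6: N5=1, N2=13, N1=17, N3=19 → choose N5 (1).
From N5: N2=14, N1=16, N3=18 → choose N2 (14).
From N2: N1=8, N3=10 → choose N1 (8).
From N1: N3=2 → choose N3 (2).
NN route Base → N4 → N6 → N5 → N2 → N1 → N3 → Base costs 64.
Optimal: Base → N2 → N1 → N3 → N5 → N6 → N4 → Base costs 60 (by enumerating all 360 distinct tours).
Excess = 64 − 60 = 4.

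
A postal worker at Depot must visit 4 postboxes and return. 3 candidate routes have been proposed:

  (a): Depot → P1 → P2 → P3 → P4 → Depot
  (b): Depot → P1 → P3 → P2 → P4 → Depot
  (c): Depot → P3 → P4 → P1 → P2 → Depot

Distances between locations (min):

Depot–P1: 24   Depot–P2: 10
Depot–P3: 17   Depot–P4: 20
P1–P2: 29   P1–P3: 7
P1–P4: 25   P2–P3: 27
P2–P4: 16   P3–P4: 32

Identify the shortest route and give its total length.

(a): 24 + 29 + 27 + 32 + 20 = 132
(b): 24 + 7 + 27 + 16 + 20 = 94
(c): 17 + 32 + 25 + 29 + 10 = 113

Shortest is (b), total 94 min.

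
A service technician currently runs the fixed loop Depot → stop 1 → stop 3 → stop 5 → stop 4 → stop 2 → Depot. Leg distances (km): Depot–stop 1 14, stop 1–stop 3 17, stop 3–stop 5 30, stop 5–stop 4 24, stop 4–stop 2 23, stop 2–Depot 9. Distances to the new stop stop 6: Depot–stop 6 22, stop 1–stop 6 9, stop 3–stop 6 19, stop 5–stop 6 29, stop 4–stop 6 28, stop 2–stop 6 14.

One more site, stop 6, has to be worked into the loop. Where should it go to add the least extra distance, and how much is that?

Insertion cost between consecutive stops i–j is d(i,stop 6) + d(stop 6,j) − d(i,j):
  between Depot and stop 1: 22 + 9 − 14 = 17
  between stop 1 and stop 3: 9 + 19 − 17 = 11
  between stop 3 and stop 5: 19 + 29 − 30 = 18
  between stop 5 and stop 4: 29 + 28 − 24 = 33
  between stop 4 and stop 2: 28 + 14 − 23 = 19
  between stop 2 and Depot: 14 + 22 − 9 = 27
Cheapest insertion is between stop 1 and stop 3, adding 11.
New total = 117 + 11 = 128.

Minimum extra distance: 11 km, inserting stop 6 between stop 1 and stop 3.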